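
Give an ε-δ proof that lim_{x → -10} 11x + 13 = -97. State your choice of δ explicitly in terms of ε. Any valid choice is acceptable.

Fix ε > 0. We need δ > 0 so that 0 < |x + 10| < δ implies |(11x + 13) + 97| < ε.
Since (11x + 13) + 97 = 11(x + 10), we have |(11x + 13) + 97| = 11|x + 10|.
So 11|x + 10| < ε exactly when |x + 10| < ε/11.
Take δ = ε/11. If 0 < |x + 10| < δ then |(11x + 13) + 97| = 11|x + 10| < 11·(ε/11) = ε.

δ = ε/11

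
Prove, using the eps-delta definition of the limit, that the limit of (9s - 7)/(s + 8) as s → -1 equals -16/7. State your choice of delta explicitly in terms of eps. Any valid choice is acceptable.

delta = min(7/2, (49/158)eps)

Fix eps > 0. We want delta > 0 with 0 < |s + 1| < delta ⇒ |(9s - 7)/(s + 8) + 16/7| < eps.
Combining over a common denominator, (9s - 7)/(s + 8) + 16/7 = [(9s - 7)·7 − (-16)·(s + 8)] / [7·(s + 8)] = 79(s + 1) / (7(s + 8)).
So |(9s - 7)/(s + 8) + 16/7| = 79|s + 1| / (7·|s + 8|).
Require delta ≤ 7/2, so |s + 8| ≥ |7| − |s + 1| > 7 − 7/2 = 7/2.
Hence |(9s - 7)/(s + 8) + 16/7| < 79|s + 1|/(7·(7/2)) = (158/49)|s + 1|, which is < eps once |s + 1| < (49/158)eps.
Take delta = min(7/2, (49/158)eps). Then 0 < |s + 1| < delta forces both bounds, so |(9s - 7)/(s + 8) + 16/7| < eps.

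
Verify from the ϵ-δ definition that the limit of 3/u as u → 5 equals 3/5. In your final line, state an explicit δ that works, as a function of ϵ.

δ = min(5/2, (25/6)ϵ)

Let ϵ > 0 be given. We seek δ > 0 such that 0 < |u − 5| < δ implies |3/u − (3/5)| < ϵ.
|3/u − (3/5)| = 3·|5 − u|/(5·|u|) = 3|u − 5|/(5|u|).
Require δ ≤ 5/2 so that |u| > 5 − 5/2 = 5/2, hence 5|u| > 25/2.
Then |3/u − (3/5)| < 3|u − 5|/(25/2), which is < ϵ when |u − 5| < (25/6)ϵ.
Take δ = min(5/2, (25/6)ϵ). Then 0 < |u − 5| < δ gives both |u − 5| < 5/2 and |u − 5| < (25/6)ϵ, so |3/u − (3/5)| < ϵ.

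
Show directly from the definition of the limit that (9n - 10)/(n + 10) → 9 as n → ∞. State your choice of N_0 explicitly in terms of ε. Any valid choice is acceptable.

N_0 = 100/ε

Fix ε > 0. For n ≥ 1, |(9n - 10)/(n + 10) − 9| = |-100|/((n + 10)) = 100/((n + 10)).
Since n + 10 ≥ n for n ≥ 1, this is ≤ 100/(n) = 100/n.
So |(9n - 10)/(n + 10) − 9| < ε whenever n > 100/ε.
Take N_0 = 100/ε. If n > N_0 then |(9n - 10)/(n + 10) − 9| ≤ 100/n < ε.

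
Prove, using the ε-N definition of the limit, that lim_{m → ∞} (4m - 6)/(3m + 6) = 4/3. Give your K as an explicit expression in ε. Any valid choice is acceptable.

K = (14/3)/ε

Let ε > 0 be given. For m ≥ 1, |(4m - 6)/(3m + 6) − (4/3)| = |-42|/(3(3m + 6)) = 42/(3(3m + 6)).
Since 3m + 6 ≥ 3m for m ≥ 1, this is ≤ 42/(3·3m) = (14/3)/m.
So |(4m - 6)/(3m + 6) − (4/3)| < ε whenever m > (14/3)/ε.
Take K = (14/3)/ε. If m > K then |(4m - 6)/(3m + 6) − (4/3)| ≤ (14/3)/m < ε.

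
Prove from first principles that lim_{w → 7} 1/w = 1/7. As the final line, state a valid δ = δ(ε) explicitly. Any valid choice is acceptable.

Fix ε > 0. We seek δ > 0 such that 0 < |w − 7| < δ implies |1/w − (1/7)| < ε.
|1/w − (1/7)| = |7 − w|/(7·|w|) = |w − 7|/(7|w|).
Require δ ≤ 7/2 so that |w| > 7 − 7/2 = 7/2, hence 7|w| > 49/2.
Then |1/w − (1/7)| < |w − 7|/(49/2), which is < ε when |w − 7| < (49/2)ε.
Take δ = min(7/2, (49/2)ε). Then 0 < |w − 7| < δ gives both |w − 7| < 7/2 and |w − 7| < (49/2)ε, so |1/w − (1/7)| < ε.

δ = min(7/2, (49/2)ε)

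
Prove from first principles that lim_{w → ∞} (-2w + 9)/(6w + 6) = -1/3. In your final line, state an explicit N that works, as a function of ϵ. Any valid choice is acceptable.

N = (11/6)/ϵ

Let ϵ > 0 be given. We seek N > 0 such that w > N implies |(-2w + 9)/(6w + 6) + 1/3| < ϵ.
(-2w + 9)/(6w + 6) + 1/3 = (6(-2w + 9) − (-2)(6w + 6)) / (6(6w + 6)) = 66/(6(6w + 6)).
For w > 0 we have 6w + 6 > 6w, so |(-2w + 9)/(6w + 6) + 1/3| = 66/(6(6w + 6)) < 66/(6·6w) = (11/6)/w.
Thus |(-2w + 9)/(6w + 6) + 1/3| < ϵ whenever w > (11/6)/ϵ.
Take N = (11/6)/ϵ. If w > N then |(-2w + 9)/(6w + 6) + 1/3| < (11/6)/w < ϵ.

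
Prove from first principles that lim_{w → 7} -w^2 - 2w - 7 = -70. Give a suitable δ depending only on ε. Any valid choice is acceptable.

δ = min(2, ε/18)

Suppose ε > 0. We want δ > 0 such that 0 < |w − 7| < δ implies |(-w^2 - 2w - 7) + 70| < ε.
(-w^2 - 2w - 7) + 70 = -w^2 - 2w + 63 = (w − 7)(-w - 9).
So |(-w^2 - 2w - 7) + 70| = |w − 7|·|-w - 9|.
Require δ ≤ 2. Then |w − 7| < 2 gives |w| < 9, and by the triangle inequality |-w - 9| ≤ 9 + 9 = 18.
Hence |(-w^2 - 2w - 7) + 70| ≤ 18|w − 7| < ε provided |w − 7| < ε/18.
Choosing δ = min(2, ε/18) ensures both conditions, hence |(-w^2 - 2w - 7) + 70| < ε.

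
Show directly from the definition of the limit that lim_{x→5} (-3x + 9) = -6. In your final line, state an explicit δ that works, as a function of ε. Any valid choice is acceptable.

Let ε > 0. We need δ > 0 so that 0 < |x − 5| < δ implies |(-3x + 9) + 6| < ε.
Since (-3x + 9) + 6 = -3(x − 5), we have |(-3x + 9) + 6| = 3|x − 5|.
Thus it suffices that |x − 5| < ε/3.
Take δ = ε/3. If 0 < |x − 5| < δ then |(-3x + 9) + 6| = 3|x − 5| < 3·(ε/3) = ε.

δ = ε/3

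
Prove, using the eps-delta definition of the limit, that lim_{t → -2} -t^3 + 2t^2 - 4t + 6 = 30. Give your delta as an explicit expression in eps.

delta = min(1, eps/33)

Fix eps > 0. We want delta > 0 such that 0 < |t + 2| < delta implies |(-t^3 + 2t^2 - 4t + 6) − 30| < eps.
(-t^3 + 2t^2 - 4t + 6) − 30 = -t^3 + 2t^2 - 4t - 24 = (t + 2)(-t^2 + 4t - 12).
So |(-t^3 + 2t^2 - 4t + 6) − 30| = |t + 2|·|-t^2 + 4t - 12|.
Require delta ≤ 1. Then |t + 2| < 1 gives |t| < 3, and by the triangle inequality |-t^2 + 4t - 12| ≤ 3^2 + 4·3 + 12 = 33.
Hence |(-t^3 + 2t^2 - 4t + 6) − 30| ≤ 33|t + 2| < eps provided |t + 2| < eps/33.
Choosing delta = min(1, eps/33) ensures both conditions, hence |(-t^3 + 2t^2 - 4t + 6) − 30| < eps.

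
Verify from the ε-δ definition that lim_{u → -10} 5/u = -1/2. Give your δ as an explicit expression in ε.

Let ε > 0. We seek δ > 0 such that 0 < |u + 10| < δ implies |5/u + 1/2| < ε.
|5/u + 1/2| = 5·|-10 − u|/(10·|u|) = 5|u + 10|/(10|u|).
Restrict δ ≤ 5. Then |u + 10| < 5 gives |u| > 5, so 10|u| > 50.
Then |5/u + 1/2| < 5|u + 10|/50, which is < ε when |u + 10| < 10ε.
Take δ = min(5, 10ε). Then 0 < |u + 10| < δ gives both |u + 10| < 5 and |u + 10| < 10ε, so |5/u + 1/2| < ε.

δ = min(5, 10ε)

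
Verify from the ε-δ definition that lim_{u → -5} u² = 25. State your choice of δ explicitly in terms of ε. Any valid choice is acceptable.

δ = min(1, ε/11)

Fix ε > 0. We seek δ > 0 with 0 < |u + 5| < δ ⇒ |u² − 25| < ε.
Factor: u² − 25 = (u + 5)(u - 5), so |u² − 25| = |u + 5|·|u - 5|.
Impose δ ≤ 1 so that |u| < 6; then |u - 5| ≤ 11.
Hence |u² − 25| ≤ 11|u + 5|, which is < ε once |u + 5| < ε/11.
Take δ = min(1, ε/11). If 0 < |u + 5| < δ then both bounds hold and |u² − 25| ≤ 11|u + 5| < 11·(ε/11) = ε.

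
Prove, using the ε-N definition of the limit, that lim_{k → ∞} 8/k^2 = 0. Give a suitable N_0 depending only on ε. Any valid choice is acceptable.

N_0 = (8/ε)^{1/2}

Suppose ε > 0. For k ≥ 1, |8/k^2 − 0| = 8/k^2.
8/k^2 < ε ⇔ k^2 > 8/ε ⇔ k > (8/ε)^{1/2}.
Take N_0 = (8/ε)^{1/2}. Then k > N_0 implies 8/k^2 < ε.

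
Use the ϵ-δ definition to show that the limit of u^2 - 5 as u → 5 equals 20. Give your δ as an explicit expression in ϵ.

Suppose ϵ > 0. We want δ > 0 such that 0 < |u − 5| < δ implies |(u^2 - 5) − 20| < ϵ.
(u^2 - 5) − 20 = u^2 - 25 = (u − 5)(u + 5).
So |(u^2 - 5) − 20| = |u − 5|·|u + 5|.
Require δ ≤ 2. Then |u − 5| < 2 gives |u| < 7, and by the triangle inequality |u + 5| ≤ 7 + 5 = 12.
Hence |(u^2 - 5) − 20| ≤ 12|u − 5| < ϵ provided |u − 5| < ϵ/12.
Choosing δ = min(2, ϵ/12) ensures both conditions, hence |(u^2 - 5) − 20| < ϵ.

δ = min(2, ϵ/12)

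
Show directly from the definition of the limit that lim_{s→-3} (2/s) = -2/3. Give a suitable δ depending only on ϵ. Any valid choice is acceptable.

δ = min(3/2, (9/4)ϵ)

Fix ϵ > 0. We seek δ > 0 such that 0 < |s + 3| < δ implies |2/s + 2/3| < ϵ.
|2/s + 2/3| = 2·|-3 − s|/(3·|s|) = 2|s + 3|/(3|s|).
Restrict δ ≤ 3/2. Then |s + 3| < 3/2 gives |s| > 3/2, so 3|s| > 9/2.
Then |2/s + 2/3| < 2|s + 3|/(9/2), which is < ϵ when |s + 3| < (9/4)ϵ.
Take δ = min(3/2, (9/4)ϵ). Then 0 < |s + 3| < δ gives both |s + 3| < 3/2 and |s + 3| < (9/4)ϵ, so |2/s + 2/3| < ϵ.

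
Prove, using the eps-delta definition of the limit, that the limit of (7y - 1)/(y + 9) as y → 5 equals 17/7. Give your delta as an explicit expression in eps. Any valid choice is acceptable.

delta = min(7, (49/32)eps)

Suppose eps > 0. We want delta > 0 with 0 < |y − 5| < delta ⇒ |(7y - 1)/(y + 9) − (17/7)| < eps.
Combining over a common denominator, (7y - 1)/(y + 9) − (17/7) = [(7y - 1)·14 − 34·(y + 9)] / [14·(y + 9)] = 64(y − 5) / (14(y + 9)).
So |(7y - 1)/(y + 9) − (17/7)| = 64|y − 5| / (14·|y + 9|).
Require delta ≤ 7, so |y + 9| ≥ |14| − |y − 5| > 14 − 7 = 7.
Hence |(7y - 1)/(y + 9) − (17/7)| < 64|y − 5|/(14·7) = (32/49)|y − 5|, which is < eps once |y − 5| < (49/32)eps.
Take delta = min(7, (49/32)eps). Then 0 < |y − 5| < delta forces both bounds, so |(7y - 1)/(y + 9) − (17/7)| < eps.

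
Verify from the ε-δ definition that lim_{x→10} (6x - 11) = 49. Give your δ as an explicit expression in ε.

δ = ε/6

Suppose ε > 0. We need δ > 0 so that 0 < |x − 10| < δ implies |(6x - 11) − 49| < ε.
Since (6x - 11) − 49 = 6(x − 10), we have |(6x - 11) − 49| = 6|x − 10|.
Thus it suffices that |x − 10| < ε/6.
Choosing δ = ε/6 gives |(6x - 11) − 49| = 6|x − 10| < ε whenever |x − 10| < δ.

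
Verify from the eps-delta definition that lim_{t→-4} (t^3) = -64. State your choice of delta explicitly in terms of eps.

delta = min(1, eps/61)

Let eps > 0. We seek delta > 0 with 0 < |t + 4| < delta ⇒ |t^3 + 64| < eps.
Factor: t^3 + 64 = (t + 4)(t^2 - 4t + 16), so |t^3 + 64| = |t + 4|·|t^2 - 4t + 16|.
Restrict delta ≤ 1. Then |t + 4| < 1 gives |t| < 5, so by the triangle inequality |t^2 - 4t + 16| ≤ 5^2 + 4·5 + 16 = 61.
Hence |t^3 + 64| ≤ 61|t + 4|, which is < eps once |t + 4| < eps/61.
Take delta = min(1, eps/61). If 0 < |t + 4| < delta then both bounds hold and |t^3 + 64| ≤ 61|t + 4| < 61·(eps/61) = eps.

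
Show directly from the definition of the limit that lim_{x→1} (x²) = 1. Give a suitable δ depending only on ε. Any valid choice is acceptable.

Fix ε > 0. We seek δ > 0 with 0 < |x − 1| < δ ⇒ |x² − 1| < ε.
Factor: x² − 1 = (x − 1)(x + 1), so |x² − 1| = |x − 1|·|x + 1|.
Impose δ ≤ 2 so that |x| < 3; then |x + 1| ≤ 4.
Hence |x² − 1| ≤ 4|x − 1|, which is < ε once |x − 1| < ε/4.
Take δ = min(2, ε/4). If 0 < |x − 1| < δ then both bounds hold and |x² − 1| ≤ 4|x − 1| < 4·(ε/4) = ε.

δ = min(2, ε/4)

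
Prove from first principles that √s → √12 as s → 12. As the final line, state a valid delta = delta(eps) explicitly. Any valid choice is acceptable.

Let eps > 0. We want delta > 0 such that 0 < |s − 12| < delta implies |√s − √12| < eps.
Multiplying by the conjugate, |√s − √12| = |s − 12|/(√s + √12).
Restrict delta ≤ 12 so that |s − 12| < 12 forces s > 0, and then √s + √12 > √12.
Hence |√s − √12| < |s − 12|/√12, which is < eps once |s − 12| < √12·eps.
Take delta = min(12, √12·eps). If 0 < |s − 12| < delta then s > 0 and |√s − √12| < |s − 12|/√12 < eps.

delta = min(12, √12·eps)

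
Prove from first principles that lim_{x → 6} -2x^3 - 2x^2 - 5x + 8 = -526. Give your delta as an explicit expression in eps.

delta = min(2, eps/329)

Fix eps > 0. We want delta > 0 such that 0 < |x − 6| < delta implies |(-2x^3 - 2x^2 - 5x + 8) + 526| < eps.
(-2x^3 - 2x^2 - 5x + 8) + 526 = -2x^3 - 2x^2 - 5x + 534 = (x − 6)(-2x^2 - 14x - 89).
So |(-2x^3 - 2x^2 - 5x + 8) + 526| = |x − 6|·|-2x^2 - 14x - 89|.
Require delta ≤ 2. Then |x − 6| < 2 gives |x| < 8, and by the triangle inequality |-2x^2 - 14x - 89| ≤ 2·8^2 + 14·8 + 89 = 329.
Hence |(-2x^3 - 2x^2 - 5x + 8) + 526| ≤ 329|x − 6| < eps provided |x − 6| < eps/329.
Choosing delta = min(2, eps/329) ensures both conditions, hence |(-2x^3 - 2x^2 - 5x + 8) + 526| < eps.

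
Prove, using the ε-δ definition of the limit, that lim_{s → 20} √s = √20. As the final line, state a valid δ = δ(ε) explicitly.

Let ε > 0. We want δ > 0 such that 0 < |s − 20| < δ implies |√s − √20| < ε.
Multiplying by the conjugate, |√s − √20| = |s − 20|/(√s + √20).
Restrict δ ≤ 20 so that |s − 20| < 20 forces s > 0, and then √s + √20 > √20.
Hence |√s − √20| < |s − 20|/√20, which is < ε once |s − 20| < √20·ε.
Take δ = min(20, √20·ε). If 0 < |s − 20| < δ then s > 0 and |√s − √20| < |s − 20|/√20 < ε.

δ = min(20, √20·ε)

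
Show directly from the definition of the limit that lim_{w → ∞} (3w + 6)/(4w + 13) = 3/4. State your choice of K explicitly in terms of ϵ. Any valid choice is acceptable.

Let ϵ > 0 be given. We seek K > 0 such that w > K implies |(3w + 6)/(4w + 13) − (3/4)| < ϵ.
(3w + 6)/(4w + 13) − (3/4) = (4(3w + 6) − 3(4w + 13)) / (4(4w + 13)) = -15/(4(4w + 13)).
For w > 0 we have 4w + 13 > 4w, so |(3w + 6)/(4w + 13) − (3/4)| = 15/(4(4w + 13)) < 15/(4·4w) = (15/16)/w.
Thus |(3w + 6)/(4w + 13) − (3/4)| < ϵ whenever w > (15/16)/ϵ.
Take K = (15/16)/ϵ. If w > K then |(3w + 6)/(4w + 13) − (3/4)| < (15/16)/w < ϵ.

K = (15/16)/ϵ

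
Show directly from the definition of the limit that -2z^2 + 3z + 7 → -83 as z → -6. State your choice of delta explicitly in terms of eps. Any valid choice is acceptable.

delta = min(1, eps/29)

Suppose eps > 0. We want delta > 0 such that 0 < |z + 6| < delta implies |(-2z^2 + 3z + 7) + 83| < eps.
(-2z^2 + 3z + 7) + 83 = -2z^2 + 3z + 90 = (z + 6)(-2z + 15).
So |(-2z^2 + 3z + 7) + 83| = |z + 6|·|-2z + 15|.
Assume first that |z + 6| < 1, so |z| < 7. Then |-2z + 15| ≤ 2·7 + 15 = 29.
Hence |(-2z^2 + 3z + 7) + 83| ≤ 29|z + 6| < eps provided |z + 6| < eps/29.
Choosing delta = min(1, eps/29) ensures both conditions, hence |(-2z^2 + 3z + 7) + 83| < eps.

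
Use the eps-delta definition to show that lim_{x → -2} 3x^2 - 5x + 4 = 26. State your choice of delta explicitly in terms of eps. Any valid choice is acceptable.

delta = min(2, eps/23)

Fix eps > 0. We want delta > 0 such that 0 < |x + 2| < delta implies |(3x^2 - 5x + 4) − 26| < eps.
(3x^2 - 5x + 4) − 26 = 3x^2 - 5x - 22 = (x + 2)(3x - 11).
So |(3x^2 - 5x + 4) − 26| = |x + 2|·|3x - 11|.
Require delta ≤ 2. Then |x + 2| < 2 gives |x| < 4, and by the triangle inequality |3x - 11| ≤ 3·4 + 11 = 23.
Hence |(3x^2 - 5x + 4) − 26| ≤ 23|x + 2| < eps provided |x + 2| < eps/23.
Choosing delta = min(2, eps/23) ensures both conditions, hence |(3x^2 - 5x + 4) − 26| < eps.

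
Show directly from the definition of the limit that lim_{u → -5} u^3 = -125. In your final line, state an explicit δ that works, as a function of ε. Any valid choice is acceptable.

Suppose ε > 0. We seek δ > 0 with 0 < |u + 5| < δ ⇒ |u^3 + 125| < ε.
Factor: u^3 + 125 = (u + 5)(u^2 - 5u + 25), so |u^3 + 125| = |u + 5|·|u^2 - 5u + 25|.
Restrict δ ≤ 1. Then |u + 5| < 1 gives |u| < 6, so by the triangle inequality |u^2 - 5u + 25| ≤ 6^2 + 5·6 + 25 = 91.
Hence |u^3 + 125| ≤ 91|u + 5|, which is < ε once |u + 5| < ε/91.
Take δ = min(1, ε/91). If 0 < |u + 5| < δ then both bounds hold and |u^3 + 125| ≤ 91|u + 5| < 91·(ε/91) = ε.

δ = min(1, ε/91)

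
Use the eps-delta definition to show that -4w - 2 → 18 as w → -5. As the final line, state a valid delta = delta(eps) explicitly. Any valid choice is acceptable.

Let eps > 0. We need delta > 0 so that 0 < |w + 5| < delta implies |(-4w - 2) − 18| < eps.
|(-4w - 2) − 18| = |-4w - 20| = 4|w + 5|.
Thus it suffices that |w + 5| < eps/4.
Take delta = eps/4. If 0 < |w + 5| < delta then |(-4w - 2) − 18| = 4|w + 5| < 4·(eps/4) = eps.

delta = eps/4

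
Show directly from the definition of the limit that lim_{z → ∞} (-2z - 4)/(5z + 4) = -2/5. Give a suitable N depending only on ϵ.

N = (12/25)/ϵ

Suppose ϵ > 0. We seek N > 0 such that z > N implies |(-2z - 4)/(5z + 4) + 2/5| < ϵ.
(-2z - 4)/(5z + 4) + 2/5 = (5(-2z - 4) − (-2)(5z + 4)) / (5(5z + 4)) = -12/(5(5z + 4)).
For z > 0 we have 5z + 4 > 5z, so |(-2z - 4)/(5z + 4) + 2/5| = 12/(5(5z + 4)) < 12/(5·5z) = (12/25)/z.
Thus |(-2z - 4)/(5z + 4) + 2/5| < ϵ whenever z > (12/25)/ϵ.
Take N = (12/25)/ϵ. If z > N then |(-2z - 4)/(5z + 4) + 2/5| < (12/25)/z < ϵ.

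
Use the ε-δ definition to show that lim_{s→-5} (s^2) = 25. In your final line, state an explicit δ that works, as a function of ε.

δ = min(2, ε/12)

Fix ε > 0. We seek δ > 0 with 0 < |s + 5| < δ ⇒ |s^2 − 25| < ε.
Factor: s^2 − 25 = (s + 5)(s - 5), so |s^2 − 25| = |s + 5|·|s - 5|.
Restrict δ ≤ 2. Then |s + 5| < 2 gives |s| < 7, so by the triangle inequality |s - 5| ≤ 7 + 5 = 12.
Hence |s^2 − 25| ≤ 12|s + 5|, which is < ε once |s + 5| < ε/12.
Take δ = min(2, ε/12). If 0 < |s + 5| < δ then both bounds hold and |s^2 − 25| ≤ 12|s + 5| < 12·(ε/12) = ε.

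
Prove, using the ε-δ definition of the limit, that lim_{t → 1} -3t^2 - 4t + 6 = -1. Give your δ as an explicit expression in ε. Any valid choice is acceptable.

Suppose ε > 0. We want δ > 0 such that 0 < |t − 1| < δ implies |(-3t^2 - 4t + 6) + 1| < ε.
(-3t^2 - 4t + 6) + 1 = -3t^2 - 4t + 7 = (t − 1)(-3t - 7).
So |(-3t^2 - 4t + 6) + 1| = |t − 1|·|-3t - 7|.
Require δ ≤ 1. Then |t − 1| < 1 gives |t| < 2, and by the triangle inequality |-3t - 7| ≤ 3·2 + 7 = 13.
Hence |(-3t^2 - 4t + 6) + 1| ≤ 13|t − 1| < ε provided |t − 1| < ε/13.
Choosing δ = min(1, ε/13) ensures both conditions, hence |(-3t^2 - 4t + 6) + 1| < ε.

δ = min(1, ε/13)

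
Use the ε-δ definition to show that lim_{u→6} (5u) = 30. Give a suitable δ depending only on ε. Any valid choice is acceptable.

Let ε > 0. We need δ > 0 so that 0 < |u − 6| < δ implies |(5u) − 30| < ε.
|(5u) − 30| = |5u - 30| = 5|u − 6|.
Thus it suffices that |u − 6| < ε/5.
Choosing δ = ε/5 gives |(5u) − 30| = 5|u − 6| < ε whenever |u − 6| < δ.

δ = ε/5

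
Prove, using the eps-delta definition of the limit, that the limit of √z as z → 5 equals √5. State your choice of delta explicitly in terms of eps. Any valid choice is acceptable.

delta = min(5, √5·eps)

Suppose eps > 0. We want delta > 0 such that 0 < |z − 5| < delta implies |√z − √5| < eps.
Multiplying by the conjugate, |√z − √5| = |z − 5|/(√z + √5).
Restrict delta ≤ 5 so that |z − 5| < 5 forces z > 0, and then √z + √5 > √5.
Hence |√z − √5| < |z − 5|/√5, which is < eps once |z − 5| < √5·eps.
Take delta = min(5, √5·eps). If 0 < |z − 5| < delta then z > 0 and |√z − √5| < |z − 5|/√5 < eps.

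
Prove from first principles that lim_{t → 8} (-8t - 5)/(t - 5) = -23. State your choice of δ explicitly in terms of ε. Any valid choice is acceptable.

Let ε > 0. We want δ > 0 with 0 < |t − 8| < δ ⇒ |(-8t - 5)/(t - 5) + 23| < ε.
Combining over a common denominator, (-8t - 5)/(t - 5) + 23 = [(-8t - 5)·3 − (-69)·(t - 5)] / [3·(t - 5)] = 45(t − 8) / (3(t - 5)).
So |(-8t - 5)/(t - 5) + 23| = 45|t − 8| / (3·|t − 5|).
Require δ ≤ 3/2, so |t − 5| ≥ |3| − |t − 8| > 3 − 3/2 = 3/2.
Hence |(-8t - 5)/(t - 5) + 23| < 45|t − 8|/(3·(3/2)) = 10|t − 8|, which is < ε once |t − 8| < (1/10)ε.
Take δ = min(3/2, (1/10)ε). Then 0 < |t − 8| < δ forces both bounds, so |(-8t - 5)/(t - 5) + 23| < ε.

δ = min(3/2, (1/10)ε)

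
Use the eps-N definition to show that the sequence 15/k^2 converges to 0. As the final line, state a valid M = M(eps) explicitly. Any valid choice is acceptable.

Fix eps > 0. For k ≥ 1, |15/k^2 − 0| = 15/k^2.
15/k^2 < eps ⇔ k^2 > 15/eps ⇔ k > (15/eps)^{1/2}.
Take M = (15/eps)^{1/2}. Then k > M implies 15/k^2 < eps.

M = (15/eps)^{1/2}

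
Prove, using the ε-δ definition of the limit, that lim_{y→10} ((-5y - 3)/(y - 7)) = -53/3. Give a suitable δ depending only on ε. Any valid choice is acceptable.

δ = min(3/2, (9/76)ε)

Suppose ε > 0. We want δ > 0 with 0 < |y − 10| < δ ⇒ |(-5y - 3)/(y - 7) + 53/3| < ε.
Combining over a common denominator, (-5y - 3)/(y - 7) + 53/3 = [(-5y - 3)·3 − (-53)·(y - 7)] / [3·(y - 7)] = 38(y − 10) / (3(y - 7)).
So |(-5y - 3)/(y - 7) + 53/3| = 38|y − 10| / (3·|y − 7|).
Restrict δ ≤ 3/2. Then |y − 10| < 3/2 gives |y − 7| = |(y − 10) + 3| ≥ 3 − 3/2 = 3/2.
Hence |(-5y - 3)/(y - 7) + 53/3| < 38|y − 10|/(3·(3/2)) = (76/9)|y − 10|, which is < ε once |y − 10| < (9/76)ε.
Take δ = min(3/2, (9/76)ε). Then 0 < |y − 10| < δ forces both bounds, so |(-5y - 3)/(y - 7) + 53/3| < ε.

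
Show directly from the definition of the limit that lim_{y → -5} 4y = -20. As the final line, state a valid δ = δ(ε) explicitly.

Let ε > 0 be given. We need δ > 0 so that 0 < |y + 5| < δ implies |(4y) + 20| < ε.
|(4y) + 20| = |4y + 20| = 4|y + 5|.
Thus it suffices that |y + 5| < ε/4.
Choosing δ = ε/4 gives |(4y) + 20| = 4|y + 5| < ε whenever |y + 5| < δ.

δ = ε/4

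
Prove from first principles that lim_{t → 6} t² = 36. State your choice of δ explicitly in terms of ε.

δ = min(1, ε/13)

Let ε > 0. We seek δ > 0 with 0 < |t − 6| < δ ⇒ |t² − 36| < ε.
Factor: t² − 36 = (t − 6)(t + 6), so |t² − 36| = |t − 6|·|t + 6|.
Restrict δ ≤ 1. Then |t − 6| < 1 gives |t| < 7, so by the triangle inequality |t + 6| ≤ 7 + 6 = 13.
Hence |t² − 36| ≤ 13|t − 6|, which is < ε once |t − 6| < ε/13.
Take δ = min(1, ε/13). If 0 < |t − 6| < δ then both bounds hold and |t² − 36| ≤ 13|t − 6| < 13·(ε/13) = ε.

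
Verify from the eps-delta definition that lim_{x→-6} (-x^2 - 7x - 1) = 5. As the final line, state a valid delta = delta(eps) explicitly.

delta = min(2, eps/9)

Fix eps > 0. We want delta > 0 such that 0 < |x + 6| < delta implies |(-x^2 - 7x - 1) − 5| < eps.
(-x^2 - 7x - 1) − 5 = -x^2 - 7x - 6 = (x + 6)(-x - 1).
So |(-x^2 - 7x - 1) − 5| = |x + 6|·|-x - 1|.
Assume first that |x + 6| < 2, so |x| < 8. Then |-x - 1| ≤ 8 + 1 = 9.
Hence |(-x^2 - 7x - 1) − 5| ≤ 9|x + 6| < eps provided |x + 6| < eps/9.
Choosing delta = min(2, eps/9) ensures both conditions, hence |(-x^2 - 7x - 1) − 5| < eps.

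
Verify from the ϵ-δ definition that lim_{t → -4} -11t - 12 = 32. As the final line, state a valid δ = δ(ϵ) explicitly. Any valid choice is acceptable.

Suppose ϵ > 0. We need δ > 0 so that 0 < |t + 4| < δ implies |(-11t - 12) − 32| < ϵ.
Since (-11t - 12) − 32 = -11(t + 4), we have |(-11t - 12) − 32| = 11|t + 4|.
So 11|t + 4| < ϵ exactly when |t + 4| < ϵ/11.
Take δ = ϵ/11. If 0 < |t + 4| < δ then |(-11t - 12) − 32| = 11|t + 4| < 11·(ϵ/11) = ϵ.

δ = ϵ/11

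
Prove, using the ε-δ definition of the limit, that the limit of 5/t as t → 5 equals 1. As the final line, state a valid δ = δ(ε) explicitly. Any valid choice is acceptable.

δ = min(5/2, (5/2)ε)

Let ε > 0 be given. We seek δ > 0 such that 0 < |t − 5| < δ implies |5/t − 1| < ε.
|5/t − 1| = 5·|5 − t|/(5·|t|) = 5|t − 5|/(5|t|).
Restrict δ ≤ 5/2. Then |t − 5| < 5/2 gives |t| > 5/2, so 5|t| > 25/2.
Then |5/t − 1| < 5|t − 5|/(25/2), which is < ε when |t − 5| < (5/2)ε.
Take δ = min(5/2, (5/2)ε). Then 0 < |t − 5| < δ gives both |t − 5| < 5/2 and |t − 5| < (5/2)ε, so |5/t − 1| < ε.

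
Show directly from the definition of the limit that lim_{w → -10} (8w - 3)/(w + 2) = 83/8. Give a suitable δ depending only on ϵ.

δ = min(4, (32/19)ϵ)

Suppose ϵ > 0. We want δ > 0 with 0 < |w + 10| < δ ⇒ |(8w - 3)/(w + 2) − (83/8)| < ϵ.
Combining over a common denominator, (8w - 3)/(w + 2) − (83/8) = [(8w - 3)·(-8) − (-83)·(w + 2)] / [(-8)·(w + 2)] = 19(w + 10) / ((-8)(w + 2)).
So |(8w - 3)/(w + 2) − (83/8)| = 19|w + 10| / (8·|w + 2|).
Restrict δ ≤ 4. Then |w + 10| < 4 gives |w + 2| = |(w + 10) + (-8)| ≥ 8 − 4 = 4.
Hence |(8w - 3)/(w + 2) − (83/8)| < 19|w + 10|/(8·4) = (19/32)|w + 10|, which is < ϵ once |w + 10| < (32/19)ϵ.
Take δ = min(4, (32/19)ϵ). Then 0 < |w + 10| < δ forces both bounds, so |(8w - 3)/(w + 2) − (83/8)| < ϵ.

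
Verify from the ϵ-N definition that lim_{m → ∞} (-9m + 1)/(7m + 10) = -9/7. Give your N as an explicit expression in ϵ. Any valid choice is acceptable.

N = (97/49)/ϵ

Let ϵ > 0. For m ≥ 1, |(-9m + 1)/(7m + 10) + 9/7| = |97|/(7(7m + 10)) = 97/(7(7m + 10)).
Since 7m + 10 ≥ 7m for m ≥ 1, this is ≤ 97/(7·7m) = (97/49)/m.
So |(-9m + 1)/(7m + 10) + 9/7| < ϵ whenever m > (97/49)/ϵ.
Take N = (97/49)/ϵ. If m > N then |(-9m + 1)/(7m + 10) + 9/7| ≤ (97/49)/m < ϵ.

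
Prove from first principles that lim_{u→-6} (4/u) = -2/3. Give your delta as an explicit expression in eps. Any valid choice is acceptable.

delta = min(3, (9/2)eps)

Fix eps > 0. We seek delta > 0 such that 0 < |u + 6| < delta implies |4/u + 2/3| < eps.
|4/u + 2/3| = 4·|-6 − u|/(6·|u|) = 4|u + 6|/(6|u|).
Restrict delta ≤ 3. Then |u + 6| < 3 gives |u| > 3, so 6|u| > 18.
Then |4/u + 2/3| < 4|u + 6|/18, which is < eps when |u + 6| < (9/2)eps.
Take delta = min(3, (9/2)eps). Then 0 < |u + 6| < delta gives both |u + 6| < 3 and |u + 6| < (9/2)eps, so |4/u + 2/3| < eps.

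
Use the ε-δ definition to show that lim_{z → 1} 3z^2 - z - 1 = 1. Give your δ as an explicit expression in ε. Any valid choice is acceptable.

δ = min(1, ε/8)

Fix ε > 0. We want δ > 0 such that 0 < |z − 1| < δ implies |(3z^2 - z - 1) − 1| < ε.
(3z^2 - z - 1) − 1 = 3z^2 - z - 2 = (z − 1)(3z + 2).
So |(3z^2 - z - 1) − 1| = |z − 1|·|3z + 2|.
Require δ ≤ 1. Then |z − 1| < 1 gives |z| < 2, and by the triangle inequality |3z + 2| ≤ 3·2 + 2 = 8.
Hence |(3z^2 - z - 1) − 1| ≤ 8|z − 1| < ε provided |z − 1| < ε/8.
Choosing δ = min(1, ε/8) ensures both conditions, hence |(3z^2 - z - 1) − 1| < ε.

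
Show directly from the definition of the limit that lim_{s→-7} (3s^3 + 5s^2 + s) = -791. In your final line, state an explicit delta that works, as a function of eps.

delta = min(2, eps/500)

Let eps > 0. We want delta > 0 such that 0 < |s + 7| < delta implies |(3s^3 + 5s^2 + s) + 791| < eps.
(3s^3 + 5s^2 + s) + 791 = 3s^3 + 5s^2 + s + 791 = (s + 7)(3s^2 - 16s + 113).
So |(3s^3 + 5s^2 + s) + 791| = |s + 7|·|3s^2 - 16s + 113|.
Require delta ≤ 2. Then |s + 7| < 2 gives |s| < 9, and by the triangle inequality |3s^2 - 16s + 113| ≤ 3·9^2 + 16·9 + 113 = 500.
Hence |(3s^3 + 5s^2 + s) + 791| ≤ 500|s + 7| < eps provided |s + 7| < eps/500.
Choosing delta = min(2, eps/500) ensures both conditions, hence |(3s^3 + 5s^2 + s) + 791| < eps.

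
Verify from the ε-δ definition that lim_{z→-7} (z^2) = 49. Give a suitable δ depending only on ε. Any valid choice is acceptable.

δ = min(1, ε/15)

Suppose ε > 0. We seek δ > 0 with 0 < |z + 7| < δ ⇒ |z^2 − 49| < ε.
Factor: z^2 − 49 = (z + 7)(z - 7), so |z^2 − 49| = |z + 7|·|z - 7|.
Impose δ ≤ 1 so that |z| < 8; then |z - 7| ≤ 15.
Hence |z^2 − 49| ≤ 15|z + 7|, which is < ε once |z + 7| < ε/15.
Take δ = min(1, ε/15). If 0 < |z + 7| < δ then both bounds hold and |z^2 − 49| ≤ 15|z + 7| < 15·(ε/15) = ε.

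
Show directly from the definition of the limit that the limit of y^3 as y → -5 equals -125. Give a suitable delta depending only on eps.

delta = min(1, eps/91)

Fix eps > 0. We seek delta > 0 with 0 < |y + 5| < delta ⇒ |y^3 + 125| < eps.
Factor: y^3 + 125 = (y + 5)(y^2 - 5y + 25), so |y^3 + 125| = |y + 5|·|y^2 - 5y + 25|.
Impose delta ≤ 1 so that |y| < 6; then |y^2 - 5y + 25| ≤ 91.
Hence |y^3 + 125| ≤ 91|y + 5|, which is < eps once |y + 5| < eps/91.
Take delta = min(1, eps/91). If 0 < |y + 5| < delta then both bounds hold and |y^3 + 125| ≤ 91|y + 5| < 91·(eps/91) = eps.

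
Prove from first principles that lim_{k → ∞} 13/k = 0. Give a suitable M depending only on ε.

M = 13/ε

Let ε > 0 be given. For k ≥ 1, |13/k − 0| = 13/(k) ≤ 13/k.
We need 13/k < ε, i.e. k > 13/ε.
Take M = 13/ε. If k > M then |13/k| ≤ 13/k < ε.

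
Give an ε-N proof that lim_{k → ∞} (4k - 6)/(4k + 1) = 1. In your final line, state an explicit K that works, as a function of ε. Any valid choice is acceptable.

K = (7/4)/ε

Let ε > 0 be given. For k ≥ 1, |(4k - 6)/(4k + 1) − 1| = |-28|/(4(4k + 1)) = 28/(4(4k + 1)).
Since 4k + 1 ≥ 4k for k ≥ 1, this is ≤ 28/(4·4k) = (7/4)/k.
So |(4k - 6)/(4k + 1) − 1| < ε whenever k > (7/4)/ε.
Take K = (7/4)/ε. If k > K then |(4k - 6)/(4k + 1) − 1| ≤ (7/4)/k < ε.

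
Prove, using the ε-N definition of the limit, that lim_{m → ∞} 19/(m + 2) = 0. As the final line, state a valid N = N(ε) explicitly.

Let ε > 0 be given. For m ≥ 1, |19/(m + 2) − 0| = 19/(m + 2) ≤ 19/m.
We need 19/m < ε, i.e. m > 19/ε.
Take N = 19/ε. If m > N then |19/(m + 2)| ≤ 19/m < ε.

N = 19/ε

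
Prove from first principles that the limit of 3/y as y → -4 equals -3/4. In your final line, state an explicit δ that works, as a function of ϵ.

δ = min(2, (8/3)ϵ)

Let ϵ > 0 be given. We seek δ > 0 such that 0 < |y + 4| < δ implies |3/y + 3/4| < ϵ.
|3/y + 3/4| = 3·|-4 − y|/(4·|y|) = 3|y + 4|/(4|y|).
Require δ ≤ 2 so that |y| > 4 − 2 = 2, hence 4|y| > 8.
Then |3/y + 3/4| < 3|y + 4|/8, which is < ϵ when |y + 4| < (8/3)ϵ.
Take δ = min(2, (8/3)ϵ). Then 0 < |y + 4| < δ gives both |y + 4| < 2 and |y + 4| < (8/3)ϵ, so |3/y + 3/4| < ϵ.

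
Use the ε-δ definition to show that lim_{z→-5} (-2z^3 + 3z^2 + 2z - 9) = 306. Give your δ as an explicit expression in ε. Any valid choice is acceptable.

δ = min(1, ε/213)

Suppose ε > 0. We want δ > 0 such that 0 < |z + 5| < δ implies |(-2z^3 + 3z^2 + 2z - 9) − 306| < ε.
(-2z^3 + 3z^2 + 2z - 9) − 306 = -2z^3 + 3z^2 + 2z - 315 = (z + 5)(-2z^2 + 13z - 63).
So |(-2z^3 + 3z^2 + 2z - 9) − 306| = |z + 5|·|-2z^2 + 13z - 63|.
Assume first that |z + 5| < 1, so |z| < 6. Then |-2z^2 + 13z - 63| ≤ 2·6^2 + 13·6 + 63 = 213.
Hence |(-2z^3 + 3z^2 + 2z - 9) − 306| ≤ 213|z + 5| < ε provided |z + 5| < ε/213.
Take δ = min(1, ε/213). Then 0 < |z + 5| < δ gives both |z + 5| < 1 and |z + 5| < ε/213, so |(-2z^3 + 3z^2 + 2z - 9) − 306| < ε.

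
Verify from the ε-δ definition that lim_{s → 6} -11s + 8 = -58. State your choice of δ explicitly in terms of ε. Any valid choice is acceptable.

Let ε > 0 be given. We need δ > 0 so that 0 < |s − 6| < δ implies |(-11s + 8) + 58| < ε.
Since (-11s + 8) + 58 = -11(s − 6), we have |(-11s + 8) + 58| = 11|s − 6|.
So 11|s − 6| < ε exactly when |s − 6| < ε/11.
Choosing δ = ε/11 gives |(-11s + 8) + 58| = 11|s − 6| < ε whenever |s − 6| < δ.

δ = ε/11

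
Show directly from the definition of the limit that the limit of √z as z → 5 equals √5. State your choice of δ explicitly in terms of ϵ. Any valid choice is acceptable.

Let ϵ > 0. We want δ > 0 such that 0 < |z − 5| < δ implies |√z − √5| < ϵ.
Rationalise: √z − √5 = (z − 5)/(√z + √5), so |√z − √5| = |z − 5|/(√z + √5).
Restrict δ ≤ 5 so that |z − 5| < 5 forces z > 0, and then √z + √5 > √5.
Hence |√z − √5| < |z − 5|/√5, which is < ϵ once |z − 5| < √5·ϵ.
Take δ = min(5, √5·ϵ). If 0 < |z − 5| < δ then z > 0 and |√z − √5| < |z − 5|/√5 < ϵ.

δ = min(5, √5·ϵ)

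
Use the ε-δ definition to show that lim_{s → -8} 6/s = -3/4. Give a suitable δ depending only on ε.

Suppose ε > 0. We seek δ > 0 such that 0 < |s + 8| < δ implies |6/s + 3/4| < ε.
|6/s + 3/4| = 6·|-8 − s|/(8·|s|) = 6|s + 8|/(8|s|).
Restrict δ ≤ 4. Then |s + 8| < 4 gives |s| > 4, so 8|s| > 32.
Then |6/s + 3/4| < 6|s + 8|/32, which is < ε when |s + 8| < (16/3)ε.
Take δ = min(4, (16/3)ε). Then 0 < |s + 8| < δ gives both |s + 8| < 4 and |s + 8| < (16/3)ε, so |6/s + 3/4| < ε.

δ = min(4, (16/3)ε)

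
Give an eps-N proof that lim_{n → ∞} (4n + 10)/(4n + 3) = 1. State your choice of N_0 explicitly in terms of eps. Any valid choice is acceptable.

Suppose eps > 0. For n ≥ 1, |(4n + 10)/(4n + 3) − 1| = |28|/(4(4n + 3)) = 28/(4(4n + 3)).
Since 4n + 3 ≥ 4n for n ≥ 1, this is ≤ 28/(4·4n) = (7/4)/n.
So |(4n + 10)/(4n + 3) − 1| < eps whenever n > (7/4)/eps.
Take N_0 = (7/4)/eps. If n > N_0 then |(4n + 10)/(4n + 3) − 1| ≤ (7/4)/n < eps.

N_0 = (7/4)/eps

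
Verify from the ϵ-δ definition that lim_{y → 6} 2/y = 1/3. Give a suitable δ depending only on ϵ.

δ = min(3, 9ϵ)

Let ϵ > 0 be given. We seek δ > 0 such that 0 < |y − 6| < δ implies |2/y − (1/3)| < ϵ.
|2/y − (1/3)| = 2·|6 − y|/(6·|y|) = 2|y − 6|/(6|y|).
Require δ ≤ 3 so that |y| > 6 − 3 = 3, hence 6|y| > 18.
Then |2/y − (1/3)| < 2|y − 6|/18, which is < ϵ when |y − 6| < 9ϵ.
Take δ = min(3, 9ϵ). Then 0 < |y − 6| < δ gives both |y − 6| < 3 and |y − 6| < 9ϵ, so |2/y − (1/3)| < ϵ.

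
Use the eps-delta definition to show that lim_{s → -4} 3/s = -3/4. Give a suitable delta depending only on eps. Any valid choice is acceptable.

Let eps > 0 be given. We seek delta > 0 such that 0 < |s + 4| < delta implies |3/s + 3/4| < eps.
|3/s + 3/4| = 3·|-4 − s|/(4·|s|) = 3|s + 4|/(4|s|).
Restrict delta ≤ 2. Then |s + 4| < 2 gives |s| > 2, so 4|s| > 8.
Then |3/s + 3/4| < 3|s + 4|/8, which is < eps when |s + 4| < (8/3)eps.
Take delta = min(2, (8/3)eps). Then 0 < |s + 4| < delta gives both |s + 4| < 2 and |s + 4| < (8/3)eps, so |3/s + 3/4| < eps.

delta = min(2, (8/3)eps)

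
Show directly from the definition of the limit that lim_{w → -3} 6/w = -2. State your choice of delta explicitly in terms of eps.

delta = min(3/2, (3/4)eps)

Fix eps > 0. We seek delta > 0 such that 0 < |w + 3| < delta implies |6/w + 2| < eps.
|6/w + 2| = 6·|-3 − w|/(3·|w|) = 6|w + 3|/(3|w|).
Restrict delta ≤ 3/2. Then |w + 3| < 3/2 gives |w| > 3/2, so 3|w| > 9/2.
Then |6/w + 2| < 6|w + 3|/(9/2), which is < eps when |w + 3| < (3/4)eps.
Take delta = min(3/2, (3/4)eps). Then 0 < |w + 3| < delta gives both |w + 3| < 3/2 and |w + 3| < (3/4)eps, so |6/w + 2| < eps.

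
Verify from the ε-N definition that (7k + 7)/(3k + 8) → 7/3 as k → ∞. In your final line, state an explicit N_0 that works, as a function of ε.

Fix ε > 0. For k ≥ 1, |(7k + 7)/(3k + 8) − (7/3)| = |-35|/(3(3k + 8)) = 35/(3(3k + 8)).
Since 3k + 8 ≥ 3k for k ≥ 1, this is ≤ 35/(3·3k) = (35/9)/k.
So |(7k + 7)/(3k + 8) − (7/3)| < ε whenever k > (35/9)/ε.
Take N_0 = (35/9)/ε. If k > N_0 then |(7k + 7)/(3k + 8) − (7/3)| ≤ (35/9)/k < ε.

N_0 = (35/9)/ε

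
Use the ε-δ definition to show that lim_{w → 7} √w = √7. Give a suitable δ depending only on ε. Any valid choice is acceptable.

Suppose ε > 0. We want δ > 0 such that 0 < |w − 7| < δ implies |√w − √7| < ε.
Multiplying by the conjugate, |√w − √7| = |w − 7|/(√w + √7).
Restrict δ ≤ 7 so that |w − 7| < 7 forces w > 0, and then √w + √7 > √7.
Hence |√w − √7| < |w − 7|/√7, which is < ε once |w − 7| < √7·ε.
Take δ = min(7, √7·ε). If 0 < |w − 7| < δ then w > 0 and |√w − √7| < |w − 7|/√7 < ε.

δ = min(7, √7·ε)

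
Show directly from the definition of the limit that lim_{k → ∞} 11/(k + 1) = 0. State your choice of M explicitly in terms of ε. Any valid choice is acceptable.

Let ε > 0 be given. For k ≥ 1, |11/(k + 1) − 0| = 11/(k + 1) ≤ 11/k.
We need 11/k < ε, i.e. k > 11/ε.
Take M = 11/ε. If k > M then |11/(k + 1)| ≤ 11/k < ε.

M = 11/ε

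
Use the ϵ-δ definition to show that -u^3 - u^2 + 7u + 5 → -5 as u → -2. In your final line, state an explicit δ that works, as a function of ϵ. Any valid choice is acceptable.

Fix ϵ > 0. We want δ > 0 such that 0 < |u + 2| < δ implies |(-u^3 - u^2 + 7u + 5) + 5| < ϵ.
(-u^3 - u^2 + 7u + 5) + 5 = -u^3 - u^2 + 7u + 10 = (u + 2)(-u^2 + u + 5).
So |(-u^3 - u^2 + 7u + 5) + 5| = |u + 2|·|-u^2 + u + 5|.
Require δ ≤ 1. Then |u + 2| < 1 gives |u| < 3, and by the triangle inequality |-u^2 + u + 5| ≤ 3^2 + 3 + 5 = 17.
Hence |(-u^3 - u^2 + 7u + 5) + 5| ≤ 17|u + 2| < ϵ provided |u + 2| < ϵ/17.
Choosing δ = min(1, ϵ/17) ensures both conditions, hence |(-u^3 - u^2 + 7u + 5) + 5| < ϵ.

δ = min(1, ϵ/17)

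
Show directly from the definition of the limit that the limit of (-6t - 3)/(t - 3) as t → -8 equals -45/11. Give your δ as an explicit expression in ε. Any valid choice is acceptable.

Suppose ε > 0. We want δ > 0 with 0 < |t + 8| < δ ⇒ |(-6t - 3)/(t - 3) + 45/11| < ε.
Combining over a common denominator, (-6t - 3)/(t - 3) + 45/11 = [(-6t - 3)·(-11) − 45·(t - 3)] / [(-11)·(t - 3)] = 21(t + 8) / ((-11)(t - 3)).
So |(-6t - 3)/(t - 3) + 45/11| = 21|t + 8| / (11·|t − 3|).
Require δ ≤ 11/2, so |t − 3| ≥ |-11| − |t + 8| > 11 − 11/2 = 11/2.
Hence |(-6t - 3)/(t - 3) + 45/11| < 21|t + 8|/(11·(11/2)) = (42/121)|t + 8|, which is < ε once |t + 8| < (121/42)ε.
Take δ = min(11/2, (121/42)ε). Then 0 < |t + 8| < δ forces both bounds, so |(-6t - 3)/(t - 3) + 45/11| < ε.

δ = min(11/2, (121/42)ε)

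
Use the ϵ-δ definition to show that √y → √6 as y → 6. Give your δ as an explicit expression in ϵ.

δ = min(6, √6·ϵ)

Suppose ϵ > 0. We want δ > 0 such that 0 < |y − 6| < δ implies |√y − √6| < ϵ.
Rationalise: √y − √6 = (y − 6)/(√y + √6), so |√y − √6| = |y − 6|/(√y + √6).
Restrict δ ≤ 6 so that |y − 6| < 6 forces y > 0, and then √y + √6 > √6.
Hence |√y − √6| < |y − 6|/√6, which is < ϵ once |y − 6| < √6·ϵ.
Take δ = min(6, √6·ϵ). If 0 < |y − 6| < δ then y > 0 and |√y − √6| < |y − 6|/√6 < ϵ.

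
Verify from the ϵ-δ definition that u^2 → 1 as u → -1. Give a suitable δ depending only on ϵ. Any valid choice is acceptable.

Let ϵ > 0. We seek δ > 0 with 0 < |u + 1| < δ ⇒ |u^2 − 1| < ϵ.
Factor: u^2 − 1 = (u + 1)(u - 1), so |u^2 − 1| = |u + 1|·|u - 1|.
Impose δ ≤ 1 so that |u| < 2; then |u - 1| ≤ 3.
Hence |u^2 − 1| ≤ 3|u + 1|, which is < ϵ once |u + 1| < ϵ/3.
Take δ = min(1, ϵ/3). If 0 < |u + 1| < δ then both bounds hold and |u^2 − 1| ≤ 3|u + 1| < 3·(ϵ/3) = ϵ.

δ = min(1, ϵ/3)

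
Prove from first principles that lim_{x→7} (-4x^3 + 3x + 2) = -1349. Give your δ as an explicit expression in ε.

Let ε > 0. We want δ > 0 such that 0 < |x − 7| < δ implies |(-4x^3 + 3x + 2) + 1349| < ε.
(-4x^3 + 3x + 2) + 1349 = -4x^3 + 3x + 1351 = (x − 7)(-4x^2 - 28x - 193).
So |(-4x^3 + 3x + 2) + 1349| = |x − 7|·|-4x^2 - 28x - 193|.
Require δ ≤ 1. Then |x − 7| < 1 gives |x| < 8, and by the triangle inequality |-4x^2 - 28x - 193| ≤ 4·8^2 + 28·8 + 193 = 673.
Hence |(-4x^3 + 3x + 2) + 1349| ≤ 673|x − 7| < ε provided |x − 7| < ε/673.
Choosing δ = min(1, ε/673) ensures both conditions, hence |(-4x^3 + 3x + 2) + 1349| < ε.

δ = min(1, ε/673)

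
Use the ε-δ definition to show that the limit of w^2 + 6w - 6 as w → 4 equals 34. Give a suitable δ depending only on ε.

Suppose ε > 0. We want δ > 0 such that 0 < |w − 4| < δ implies |(w^2 + 6w - 6) − 34| < ε.
(w^2 + 6w - 6) − 34 = w^2 + 6w - 40 = (w − 4)(w + 10).
So |(w^2 + 6w - 6) − 34| = |w − 4|·|w + 10|.
Require δ ≤ 2. Then |w − 4| < 2 gives |w| < 6, and by the triangle inequality |w + 10| ≤ 6 + 10 = 16.
Hence |(w^2 + 6w - 6) − 34| ≤ 16|w − 4| < ε provided |w − 4| < ε/16.
Choosing δ = min(2, ε/16) ensures both conditions, hence |(w^2 + 6w - 6) − 34| < ε.

δ = min(2, ε/16)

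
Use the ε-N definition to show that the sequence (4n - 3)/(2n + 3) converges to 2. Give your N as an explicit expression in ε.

Fix ε > 0. For n ≥ 1, |(4n - 3)/(2n + 3) − 2| = |-18|/(2(2n + 3)) = 18/(2(2n + 3)).
Since 2n + 3 ≥ 2n for n ≥ 1, this is ≤ 18/(2·2n) = (9/2)/n.
So |(4n - 3)/(2n + 3) − 2| < ε whenever n > (9/2)/ε.
Take N = (9/2)/ε. If n > N then |(4n - 3)/(2n + 3) − 2| ≤ (9/2)/n < ε.

N = (9/2)/ε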